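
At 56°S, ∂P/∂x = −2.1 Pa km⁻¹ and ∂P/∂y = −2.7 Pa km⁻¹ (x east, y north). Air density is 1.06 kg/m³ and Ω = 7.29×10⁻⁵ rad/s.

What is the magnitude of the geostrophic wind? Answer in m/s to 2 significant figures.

Coriolis parameter at 56°S:
f = 2Ω sin φ = 2 × 7.29×10⁻⁵ × sin 56° = 1.21×10⁻⁴ s⁻¹
In the Southern Hemisphere f is negative: f = −1.21×10⁻⁴ s⁻¹.
Component geostrophic relations (x east, y north):
u_g = −(1/(fρ)) ∂P/∂y,  v_g = (1/(fρ)) ∂P/∂x
u_g = −(−2.7×10⁻³)/(−1.21×10⁻⁴ × 1.06) = −21.1 m/s;  v_g = (−2.1×10⁻³)/(−1.21×10⁻⁴ × 1.06) = 16.4 m/s
|V_g| = √(u_g² + v_g²) = 26.7 m/s

27 m/s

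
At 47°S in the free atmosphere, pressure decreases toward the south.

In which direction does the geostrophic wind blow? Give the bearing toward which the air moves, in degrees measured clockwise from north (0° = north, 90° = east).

The pressure-gradient force points toward the south (bearing 180°).
Geostrophic balance: in the Southern Hemisphere the Coriolis force deflects motion to the left, so the geostrophic wind blows 90° to the left of the pressure-gradient force (low pressure on the right).
Rotating 180° by 90° counterclockwise gives 090° — the wind blows toward the east.

090°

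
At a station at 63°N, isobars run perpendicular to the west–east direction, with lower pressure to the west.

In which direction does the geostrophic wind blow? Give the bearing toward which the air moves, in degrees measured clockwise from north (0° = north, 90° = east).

000°

The pressure-gradient force points toward the west (bearing 270°).
Geostrophic balance: in the Northern Hemisphere the Coriolis force deflects motion to the right, so the geostrophic wind blows 90° to the right of the pressure-gradient force (low pressure on the left).
Rotating 270° by 90° clockwise gives 000° — the wind blows toward the north.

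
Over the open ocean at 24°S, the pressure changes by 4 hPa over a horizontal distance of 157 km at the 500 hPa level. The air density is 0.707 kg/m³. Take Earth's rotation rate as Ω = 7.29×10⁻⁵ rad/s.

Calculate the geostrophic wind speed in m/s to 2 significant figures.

Coriolis parameter at 24°S:
f = 2Ω sin φ = 2 × 7.29×10⁻⁵ × sin 24° = 5.93×10⁻⁵ s⁻¹
Pressure gradient: |∂P/∂n| = 400 Pa / 157000 m = 2.55×10⁻³ Pa/m
Geostrophic balance (pressure-gradient force = Coriolis force):
V_g = (1/(fρ)) |∂P/∂n| = 2.55×10⁻³ / (5.93×10⁻⁵ × 0.707) = 60.8 m/s

61 m/s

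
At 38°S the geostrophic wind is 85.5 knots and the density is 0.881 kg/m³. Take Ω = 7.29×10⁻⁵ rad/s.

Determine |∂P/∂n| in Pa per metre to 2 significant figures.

Coriolis parameter at 38°S:
f = 2Ω sin φ = 2 × 7.29×10⁻⁵ × sin 38° = 8.98×10⁻⁵ s⁻¹
Wind speed in SI: 85.5 knots = 44.0 m/s
Geostrophic balance rearranged: |∂P/∂n| = f ρ V_g
|∂P/∂n| = 8.98×10⁻⁵ × 0.881 × 44.0 = 3.48×10⁻³ Pa/m

3.5×10⁻³ Pa/m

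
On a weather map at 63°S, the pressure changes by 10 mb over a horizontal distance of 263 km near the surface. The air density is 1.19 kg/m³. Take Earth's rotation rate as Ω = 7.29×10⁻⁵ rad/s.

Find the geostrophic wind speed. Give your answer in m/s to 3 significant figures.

24.6 m/s

Coriolis parameter at 63°S:
f = 2Ω sin φ = 2 × 7.29×10⁻⁵ × sin 63° = 1.30×10⁻⁴ s⁻¹
Pressure gradient: |∂P/∂n| = 1000 Pa / 263000 m = 3.80×10⁻³ Pa/m
Geostrophic balance (pressure-gradient force = Coriolis force):
V_g = (1/(fρ)) |∂P/∂n| = 3.80×10⁻³ / (1.30×10⁻⁴ × 1.19) = 24.6 m/s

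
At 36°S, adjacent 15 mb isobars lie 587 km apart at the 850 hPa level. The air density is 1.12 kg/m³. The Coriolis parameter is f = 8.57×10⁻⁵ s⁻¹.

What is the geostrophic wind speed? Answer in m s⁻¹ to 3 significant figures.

26.6 m s⁻¹

Pressure gradient: |∂P/∂n| = 1500 Pa / 587000 m = 2.56×10⁻³ Pa/m
Geostrophic balance (pressure-gradient force = Coriolis force):
V_g = (1/(fρ)) |∂P/∂n| = 2.56×10⁻³ / (8.57×10⁻⁵ × 1.12) = 26.6 m/s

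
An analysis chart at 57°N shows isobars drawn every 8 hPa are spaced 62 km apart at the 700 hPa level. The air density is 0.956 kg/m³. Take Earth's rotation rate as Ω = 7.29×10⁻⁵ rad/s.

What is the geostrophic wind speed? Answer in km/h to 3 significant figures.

397 km/h

Coriolis parameter at 57°N:
f = 2Ω sin φ = 2 × 7.29×10⁻⁵ × sin 57° = 1.22×10⁻⁴ s⁻¹
Pressure gradient: |∂P/∂n| = 800 Pa / 62000 m = 1.29×10⁻² Pa/m
Geostrophic balance (pressure-gradient force = Coriolis force):
V_g = (1/(fρ)) |∂P/∂n| = 1.29×10⁻² / (1.22×10⁻⁴ × 0.956) = 110 m/s
Converting: 110 m/s × 3.6 = 397 km/h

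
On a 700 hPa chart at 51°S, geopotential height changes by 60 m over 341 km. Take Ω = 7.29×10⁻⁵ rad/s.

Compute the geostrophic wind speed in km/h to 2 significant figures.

Coriolis parameter at 51°S:
f = 2Ω sin φ = 2 × 7.29×10⁻⁵ × sin 51° = 1.13×10⁻⁴ s⁻¹
Height gradient: |∂Z/∂n| = 60 m / 341000 m = 1.76×10⁻⁴
On a pressure surface, geostrophic balance gives V_g = (g/f)|∂Z/∂n|:
V_g = 9.81 × 1.76×10⁻⁴ / 1.13×10⁻⁴ = 15.2 m/s
Converting: 15.2 m/s × 3.6 = 55 km/h

55 km/h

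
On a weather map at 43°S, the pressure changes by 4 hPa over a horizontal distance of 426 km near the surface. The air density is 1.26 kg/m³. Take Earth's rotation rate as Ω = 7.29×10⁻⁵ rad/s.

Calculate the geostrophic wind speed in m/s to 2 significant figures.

Coriolis parameter at 43°S:
f = 2Ω sin φ = 2 × 7.29×10⁻⁵ × sin 43° = 9.94×10⁻⁵ s⁻¹
Pressure gradient: |∂P/∂n| = 400 Pa / 426000 m = 9.39×10⁻⁴ Pa/m
Geostrophic balance (pressure-gradient force = Coriolis force):
V_g = (1/(fρ)) |∂P/∂n| = 9.39×10⁻⁴ / (9.94×10⁻⁵ × 1.26) = 7.49 m/s

7.5 m/s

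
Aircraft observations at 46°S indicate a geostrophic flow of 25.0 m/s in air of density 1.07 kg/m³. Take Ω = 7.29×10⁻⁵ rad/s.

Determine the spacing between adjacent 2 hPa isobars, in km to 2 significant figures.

71 km

Coriolis parameter at 46°S:
f = 2Ω sin φ = 2 × 7.29×10⁻⁵ × sin 46° = 1.05×10⁻⁴ s⁻¹
Geostrophic balance rearranged: |∂P/∂n| = f ρ V_g
|∂P/∂n| = 1.05×10⁻⁴ × 1.07 × 25.0 = 2.81×10⁻³ Pa/m
Isobar spacing: Δn = ΔP/|∂P/∂n| = 200 Pa / 2.81×10⁻³ Pa/m = 71288 m ≈ 71 km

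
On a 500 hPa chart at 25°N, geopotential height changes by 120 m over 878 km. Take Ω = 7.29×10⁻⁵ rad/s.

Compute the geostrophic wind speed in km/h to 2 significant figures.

Coriolis parameter at 25°N:
f = 2Ω sin φ = 2 × 7.29×10⁻⁵ × sin 25° = 6.16×10⁻⁵ s⁻¹
Height gradient: |∂Z/∂n| = 120 m / 878000 m = 1.37×10⁻⁴
On a pressure surface, geostrophic balance gives V_g = (g/f)|∂Z/∂n|:
V_g = 9.81 × 1.37×10⁻⁴ / 6.16×10⁻⁵ = 21.8 m/s
Converting: 21.8 m/s × 3.6 = 78 km/h

78 km/h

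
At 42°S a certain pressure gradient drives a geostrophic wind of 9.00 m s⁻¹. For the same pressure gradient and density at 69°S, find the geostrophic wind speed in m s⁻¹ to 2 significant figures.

With the same pressure gradient and density, V_g ∝ 1/f ∝ 1/sin φ.
V₂ = V₁ · sin φ₁ / sin φ₂ = 9.00 × sin 42° / sin 69°
V₂ = 9.00 × 0.6691/0.9336 = 6.5 m s⁻¹

6.5 m s⁻¹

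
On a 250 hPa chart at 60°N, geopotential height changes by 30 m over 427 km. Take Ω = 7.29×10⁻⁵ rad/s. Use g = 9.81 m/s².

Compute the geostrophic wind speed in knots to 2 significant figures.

11 knots

Coriolis parameter at 60°N:
f = 2Ω sin φ = 2 × 7.29×10⁻⁵ × sin 60° = 1.26×10⁻⁴ s⁻¹
Height gradient: |∂Z/∂n| = 30 m / 427000 m = 7.03×10⁻⁵
On a pressure surface, geostrophic balance gives V_g = (g/f)|∂Z/∂n|:
V_g = 9.81 × 7.03×10⁻⁵ / 1.26×10⁻⁴ = 5.46 m/s
Converting: 5.46 m/s × 1.944 = 11 knots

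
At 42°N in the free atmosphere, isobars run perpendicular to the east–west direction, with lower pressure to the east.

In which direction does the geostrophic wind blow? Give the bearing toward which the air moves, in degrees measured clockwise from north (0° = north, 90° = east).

The pressure-gradient force points toward the east (bearing 090°).
Geostrophic balance: in the Northern Hemisphere the Coriolis force deflects motion to the right, so the geostrophic wind blows 90° to the right of the pressure-gradient force (low pressure on the left).
Rotating 090° by 90° clockwise gives 180° — the wind blows toward the south.

180°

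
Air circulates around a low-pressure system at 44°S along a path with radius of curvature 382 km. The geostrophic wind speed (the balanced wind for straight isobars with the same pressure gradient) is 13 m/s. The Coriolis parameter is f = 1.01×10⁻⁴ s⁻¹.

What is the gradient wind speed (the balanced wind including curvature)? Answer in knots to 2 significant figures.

Around a low, centrifugal force acts outward with Coriolis, so pressure-gradient force balances both:
(1/ρ)|∂P/∂n| = fV + V²/R  →  V² + fR·V − fR·V_g = 0
With fR = 1.01×10⁻⁴ × 382×10³ m = 38.6 m/s:
V = [−fR + √((fR)² + 4 fR V_g)]/2 = [−38.6 + √(38.6² + 4×38.6×13)]/2 = 10.3 m/s
Subgeostrophic (V < V_g = 13 m/s), as expected around a low.
Converting: 10.3 m/s × 1.944 = 20 knots

20 knots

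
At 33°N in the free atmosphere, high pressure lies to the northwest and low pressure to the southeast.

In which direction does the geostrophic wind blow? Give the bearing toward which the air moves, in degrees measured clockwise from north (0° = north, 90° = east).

The pressure-gradient force points toward the southeast (bearing 135°).
Geostrophic balance: in the Northern Hemisphere the Coriolis force deflects motion to the right, so the geostrophic wind blows 90° to the right of the pressure-gradient force (low pressure on the left).
Rotating 135° by 90° clockwise gives 225° — the wind blows toward the southwest.

225°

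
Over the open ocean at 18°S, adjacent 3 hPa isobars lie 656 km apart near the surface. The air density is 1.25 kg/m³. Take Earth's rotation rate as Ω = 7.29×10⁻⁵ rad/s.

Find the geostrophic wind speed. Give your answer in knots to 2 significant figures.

16 knots

Coriolis parameter at 18°S:
f = 2Ω sin φ = 2 × 7.29×10⁻⁵ × sin 18° = 4.51×10⁻⁵ s⁻¹
Pressure gradient: |∂P/∂n| = 300 Pa / 656000 m = 4.57×10⁻⁴ Pa/m
Geostrophic balance (pressure-gradient force = Coriolis force):
V_g = (1/(fρ)) |∂P/∂n| = 4.57×10⁻⁴ / (4.51×10⁻⁵ × 1.25) = 8.12 m/s
Converting: 8.12 m/s × 1.944 = 16 knots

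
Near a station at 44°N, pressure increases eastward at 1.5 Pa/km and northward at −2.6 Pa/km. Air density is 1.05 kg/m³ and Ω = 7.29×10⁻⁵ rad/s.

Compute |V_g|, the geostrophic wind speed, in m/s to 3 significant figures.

28.2 m/s

Coriolis parameter at 44°N:
f = 2Ω sin φ = 2 × 7.29×10⁻⁵ × sin 44° = 1.01×10⁻⁴ s⁻¹
Component geostrophic relations (x east, y north):
u_g = −(1/(fρ)) ∂P/∂y,  v_g = (1/(fρ)) ∂P/∂x
u_g = −(−2.6×10⁻³)/(1.01×10⁻⁴ × 1.05) = 24.4 m/s;  v_g = (1.5×10⁻³)/(1.01×10⁻⁴ × 1.05) = 14.1 m/s
|V_g| = √(u_g² + v_g²) = 28.2 m/s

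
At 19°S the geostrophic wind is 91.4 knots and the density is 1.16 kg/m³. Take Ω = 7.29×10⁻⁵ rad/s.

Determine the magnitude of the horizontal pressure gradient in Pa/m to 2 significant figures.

2.6×10⁻³ Pa/m

Coriolis parameter at 19°S:
f = 2Ω sin φ = 2 × 7.29×10⁻⁵ × sin 19° = 4.75×10⁻⁵ s⁻¹
Wind speed in SI: 91.4 knots = 47.0 m/s
Geostrophic balance rearranged: |∂P/∂n| = f ρ V_g
|∂P/∂n| = 4.75×10⁻⁵ × 1.16 × 47.0 = 2.59×10⁻³ Pa/m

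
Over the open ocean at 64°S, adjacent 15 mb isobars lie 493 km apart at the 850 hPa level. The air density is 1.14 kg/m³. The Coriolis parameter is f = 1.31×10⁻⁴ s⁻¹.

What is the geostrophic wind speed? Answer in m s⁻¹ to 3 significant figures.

20.4 m s⁻¹

Pressure gradient: |∂P/∂n| = 1500 Pa / 493000 m = 3.04×10⁻³ Pa/m
Geostrophic balance (pressure-gradient force = Coriolis force):
V_g = (1/(fρ)) |∂P/∂n| = 3.04×10⁻³ / (1.31×10⁻⁴ × 1.14) = 20.4 m/s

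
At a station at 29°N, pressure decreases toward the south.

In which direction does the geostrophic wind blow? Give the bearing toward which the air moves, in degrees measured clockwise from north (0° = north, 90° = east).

270°

The pressure-gradient force points toward the south (bearing 180°).
Geostrophic balance: in the Northern Hemisphere the Coriolis force deflects motion to the right, so the geostrophic wind blows 90° to the right of the pressure-gradient force (low pressure on the left).
Rotating 180° by 90° clockwise gives 270° — the wind blows toward the west.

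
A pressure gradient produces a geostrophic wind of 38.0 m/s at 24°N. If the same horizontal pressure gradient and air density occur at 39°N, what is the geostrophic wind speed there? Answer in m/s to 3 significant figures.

24.6 m/s

With the same pressure gradient and density, V_g ∝ 1/f ∝ 1/sin φ.
V₂ = V₁ · sin φ₁ / sin φ₂ = 38.0 × sin 24° / sin 39°
V₂ = 38.0 × 0.4067/0.6293 = 24.6 m/s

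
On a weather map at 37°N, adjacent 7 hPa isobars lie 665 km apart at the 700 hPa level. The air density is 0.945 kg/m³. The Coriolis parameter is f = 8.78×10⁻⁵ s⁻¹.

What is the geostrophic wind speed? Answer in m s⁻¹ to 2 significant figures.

Pressure gradient: |∂P/∂n| = 700 Pa / 665000 m = 1.05×10⁻³ Pa/m
Geostrophic balance (pressure-gradient force = Coriolis force):
V_g = (1/(fρ)) |∂P/∂n| = 1.05×10⁻³ / (8.78×10⁻⁵ × 0.945) = 12.7 m/s

13 m s⁻¹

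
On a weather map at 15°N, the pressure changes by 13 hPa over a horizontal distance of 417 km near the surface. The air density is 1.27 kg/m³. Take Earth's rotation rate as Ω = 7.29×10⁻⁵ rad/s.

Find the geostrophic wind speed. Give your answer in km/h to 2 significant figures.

230 km/h

Coriolis parameter at 15°N:
f = 2Ω sin φ = 2 × 7.29×10⁻⁵ × sin 15° = 3.77×10⁻⁵ s⁻¹
Pressure gradient: |∂P/∂n| = 1300 Pa / 417000 m = 3.12×10⁻³ Pa/m
Geostrophic balance (pressure-gradient force = Coriolis force):
V_g = (1/(fρ)) |∂P/∂n| = 3.12×10⁻³ / (3.77×10⁻⁵ × 1.27) = 65.1 m/s
Converting: 65.1 m/s × 3.6 = 230 km/h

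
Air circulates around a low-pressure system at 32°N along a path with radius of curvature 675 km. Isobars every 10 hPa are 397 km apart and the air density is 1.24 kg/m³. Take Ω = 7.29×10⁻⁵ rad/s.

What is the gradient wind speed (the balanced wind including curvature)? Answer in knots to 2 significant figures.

37 knots

Coriolis parameter at 32°N:
f = 2Ω sin φ = 2 × 7.29×10⁻⁵ × sin 32° = 7.73×10⁻⁵ s⁻¹
Pressure gradient: |∂P/∂n| = 1000 Pa / 397000 m = 2.52×10⁻³ Pa/m
Geostrophic speed: V_g = |∂P/∂n|/(fρ) = 2.52×10⁻³/(7.73×10⁻⁵ × 1.24) = 26.3 m/s
Around a low, centrifugal force acts outward with Coriolis, so pressure-gradient force balances both:
(1/ρ)|∂P/∂n| = fV + V²/R  →  V² + fR·V − fR·V_g = 0
With fR = 7.73×10⁻⁵ × 675×10³ m = 52.2 m/s:
V = [−fR + √((fR)² + 4 fR V_g)]/2 = [−52.2 + √(52.2² + 4×52.2×26.3)]/2 = 19.2 m/s
Subgeostrophic (V < V_g = 26.3 m/s), as expected around a low.
Converting: 19.2 m/s × 1.944 = 37 knots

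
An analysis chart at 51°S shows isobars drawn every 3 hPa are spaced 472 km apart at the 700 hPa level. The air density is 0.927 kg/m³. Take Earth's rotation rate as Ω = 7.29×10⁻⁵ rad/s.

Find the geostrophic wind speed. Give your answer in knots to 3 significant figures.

Coriolis parameter at 51°S:
f = 2Ω sin φ = 2 × 7.29×10⁻⁵ × sin 51° = 1.13×10⁻⁴ s⁻¹
Pressure gradient: |∂P/∂n| = 300 Pa / 472000 m = 6.36×10⁻⁴ Pa/m
Geostrophic balance (pressure-gradient force = Coriolis force):
V_g = (1/(fρ)) |∂P/∂n| = 6.36×10⁻⁴ / (1.13×10⁻⁴ × 0.927) = 6.05 m/s
Converting: 6.05 m/s × 1.944 = 11.8 knots

11.8 knots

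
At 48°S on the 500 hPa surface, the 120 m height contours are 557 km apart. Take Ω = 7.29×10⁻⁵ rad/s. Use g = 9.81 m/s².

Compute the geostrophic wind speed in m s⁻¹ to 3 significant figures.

19.5 m s⁻¹

Coriolis parameter at 48°S:
f = 2Ω sin φ = 2 × 7.29×10⁻⁵ × sin 48° = 1.08×10⁻⁴ s⁻¹
Height gradient: |∂Z/∂n| = 120 m / 557000 m = 2.15×10⁻⁴
On a pressure surface, geostrophic balance gives V_g = (g/f)|∂Z/∂n|:
V_g = 9.81 × 2.15×10⁻⁴ / 1.08×10⁻⁴ = 19.5 m/s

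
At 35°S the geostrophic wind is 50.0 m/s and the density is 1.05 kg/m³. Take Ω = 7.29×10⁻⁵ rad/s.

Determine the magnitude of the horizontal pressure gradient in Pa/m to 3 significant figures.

4.39×10⁻³ Pa/m

Coriolis parameter at 35°S:
f = 2Ω sin φ = 2 × 7.29×10⁻⁵ × sin 35° = 8.36×10⁻⁵ s⁻¹
Geostrophic balance rearranged: |∂P/∂n| = f ρ V_g
|∂P/∂n| = 8.36×10⁻⁵ × 1.05 × 50.0 = 4.39×10⁻³ Pa/m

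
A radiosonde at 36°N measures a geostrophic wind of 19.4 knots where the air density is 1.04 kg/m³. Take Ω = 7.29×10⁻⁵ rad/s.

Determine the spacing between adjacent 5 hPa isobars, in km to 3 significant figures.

Coriolis parameter at 36°N:
f = 2Ω sin φ = 2 × 7.29×10⁻⁵ × sin 36° = 8.57×10⁻⁵ s⁻¹
Wind speed in SI: 19.4 knots = 9.98 m/s
Geostrophic balance rearranged: |∂P/∂n| = f ρ V_g
|∂P/∂n| = 8.57×10⁻⁵ × 1.04 × 9.98 = 8.90×10⁻⁴ Pa/m
Isobar spacing: Δn = ΔP/|∂P/∂n| = 500 Pa / 8.90×10⁻⁴ Pa/m = 562109 m ≈ 562 km

562 km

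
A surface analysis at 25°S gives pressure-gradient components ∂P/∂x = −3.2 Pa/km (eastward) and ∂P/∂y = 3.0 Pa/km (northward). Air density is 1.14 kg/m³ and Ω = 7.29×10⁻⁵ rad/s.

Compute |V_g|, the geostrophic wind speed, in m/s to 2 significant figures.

Coriolis parameter at 25°S:
f = 2Ω sin φ = 2 × 7.29×10⁻⁵ × sin 25° = 6.16×10⁻⁵ s⁻¹
In the Southern Hemisphere f is negative: f = −6.16×10⁻⁵ s⁻¹.
Component geostrophic relations (x east, y north):
u_g = −(1/(fρ)) ∂P/∂y,  v_g = (1/(fρ)) ∂P/∂x
u_g = −(3.0×10⁻³)/(−6.16×10⁻⁵ × 1.14) = 42.7 m/s;  v_g = (−3.2×10⁻³)/(−6.16×10⁻⁵ × 1.14) = 45.6 m/s
|V_g| = √(u_g² + v_g²) = 62.4 m/s

62 m/s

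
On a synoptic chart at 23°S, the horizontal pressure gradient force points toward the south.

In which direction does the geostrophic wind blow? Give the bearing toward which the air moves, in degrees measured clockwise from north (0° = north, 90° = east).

090°

The pressure-gradient force points toward the south (bearing 180°).
Geostrophic balance: in the Southern Hemisphere the Coriolis force deflects motion to the left, so the geostrophic wind blows 90° to the left of the pressure-gradient force (low pressure on the right).
Rotating 180° by 90° counterclockwise gives 090° — the wind blows toward the east.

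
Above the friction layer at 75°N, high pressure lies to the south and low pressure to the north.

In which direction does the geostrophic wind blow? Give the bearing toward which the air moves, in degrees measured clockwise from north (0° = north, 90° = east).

090°

The pressure-gradient force points toward the north (bearing 000°).
Geostrophic balance: in the Northern Hemisphere the Coriolis force deflects motion to the right, so the geostrophic wind blows 90° to the right of the pressure-gradient force (low pressure on the left).
Rotating 000° by 90° clockwise gives 090° — the wind blows toward the east.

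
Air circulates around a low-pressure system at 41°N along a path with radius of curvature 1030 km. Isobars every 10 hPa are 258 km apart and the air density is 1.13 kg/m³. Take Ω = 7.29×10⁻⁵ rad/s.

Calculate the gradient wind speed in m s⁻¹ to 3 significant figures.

Coriolis parameter at 41°N:
f = 2Ω sin φ = 2 × 7.29×10⁻⁵ × sin 41° = 9.57×10⁻⁵ s⁻¹
Pressure gradient: |∂P/∂n| = 1000 Pa / 258000 m = 3.88×10⁻³ Pa/m
Geostrophic speed: V_g = |∂P/∂n|/(fρ) = 3.88×10⁻³/(9.57×10⁻⁵ × 1.13) = 35.9 m/s
Around a low, centrifugal force acts outward with Coriolis, so pressure-gradient force balances both:
(1/ρ)|∂P/∂n| = fV + V²/R  →  V² + fR·V − fR·V_g = 0
With fR = 9.57×10⁻⁵ × 1030×10³ m = 98.5 m/s:
V = [−fR + √((fR)² + 4 fR V_g)]/2 = [−98.5 + √(98.5² + 4×98.5×35.9)]/2 = 27.9 m/s
Subgeostrophic (V < V_g = 35.9 m/s), as expected around a low.

27.9 m s⁻¹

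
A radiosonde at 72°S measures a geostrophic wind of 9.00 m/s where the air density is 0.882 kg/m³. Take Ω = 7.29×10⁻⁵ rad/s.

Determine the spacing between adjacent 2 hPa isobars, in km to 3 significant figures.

Coriolis parameter at 72°S:
f = 2Ω sin φ = 2 × 7.29×10⁻⁵ × sin 72° = 1.39×10⁻⁴ s⁻¹
Geostrophic balance rearranged: |∂P/∂n| = f ρ V_g
|∂P/∂n| = 1.39×10⁻⁴ × 0.882 × 9.00 = 1.10×10⁻³ Pa/m
Isobar spacing: Δn = ΔP/|∂P/∂n| = 200 Pa / 1.10×10⁻³ Pa/m = 181700 m ≈ 182 km

182 km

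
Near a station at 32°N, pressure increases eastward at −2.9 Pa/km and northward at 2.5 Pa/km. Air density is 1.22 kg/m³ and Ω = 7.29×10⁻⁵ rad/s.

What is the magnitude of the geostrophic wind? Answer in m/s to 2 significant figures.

Coriolis parameter at 32°N:
f = 2Ω sin φ = 2 × 7.29×10⁻⁵ × sin 32° = 7.73×10⁻⁵ s⁻¹
Component geostrophic relations (x east, y north):
u_g = −(1/(fρ)) ∂P/∂y,  v_g = (1/(fρ)) ∂P/∂x
u_g = −(2.5×10⁻³)/(7.73×10⁻⁵ × 1.22) = −26.5 m/s;  v_g = (−2.9×10⁻³)/(7.73×10⁻⁵ × 1.22) = −30.8 m/s
|V_g| = √(u_g² + v_g²) = 40.6 m/s

41 m/s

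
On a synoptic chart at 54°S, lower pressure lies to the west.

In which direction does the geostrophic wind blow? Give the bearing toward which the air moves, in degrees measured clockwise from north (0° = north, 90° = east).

The pressure-gradient force points toward the west (bearing 270°).
Geostrophic balance: in the Southern Hemisphere the Coriolis force deflects motion to the left, so the geostrophic wind blows 90° to the left of the pressure-gradient force (low pressure on the right).
Rotating 270° by 90° counterclockwise gives 180° — the wind blows toward the south.

180°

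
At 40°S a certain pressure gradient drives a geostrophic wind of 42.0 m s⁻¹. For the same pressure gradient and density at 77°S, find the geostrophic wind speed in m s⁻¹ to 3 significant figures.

With the same pressure gradient and density, V_g ∝ 1/f ∝ 1/sin φ.
V₂ = V₁ · sin φ₁ / sin φ₂ = 42.0 × sin 40° / sin 77°
V₂ = 42.0 × 0.6428/0.9744 = 27.7 m s⁻¹

27.7 m s⁻¹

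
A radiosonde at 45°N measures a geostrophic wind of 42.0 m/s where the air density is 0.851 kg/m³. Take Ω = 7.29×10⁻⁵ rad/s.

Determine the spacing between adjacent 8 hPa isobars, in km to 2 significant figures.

220 km

Coriolis parameter at 45°N:
f = 2Ω sin φ = 2 × 7.29×10⁻⁵ × sin 45° = 1.03×10⁻⁴ s⁻¹
Geostrophic balance rearranged: |∂P/∂n| = f ρ V_g
|∂P/∂n| = 1.03×10⁻⁴ × 0.851 × 42.0 = 3.68×10⁻³ Pa/m
Isobar spacing: Δn = ΔP/|∂P/∂n| = 800 Pa / 3.68×10⁻³ Pa/m = 217104 m ≈ 220 km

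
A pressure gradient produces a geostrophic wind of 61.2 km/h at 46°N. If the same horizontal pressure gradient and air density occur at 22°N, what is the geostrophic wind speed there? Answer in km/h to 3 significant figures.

With the same pressure gradient and density, V_g ∝ 1/f ∝ 1/sin φ.
V₂ = V₁ · sin φ₁ / sin φ₂ = 61.2 × sin 46° / sin 22°
V₂ = 61.2 × 0.7193/0.3746 = 118 km/h

118 km/h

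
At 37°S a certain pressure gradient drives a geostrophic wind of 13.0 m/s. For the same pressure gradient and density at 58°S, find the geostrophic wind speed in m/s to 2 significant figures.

With the same pressure gradient and density, V_g ∝ 1/f ∝ 1/sin φ.
V₂ = V₁ · sin φ₁ / sin φ₂ = 13.0 × sin 37° / sin 58°
V₂ = 13.0 × 0.6018/0.8480 = 9.2 m/s

9.2 m/s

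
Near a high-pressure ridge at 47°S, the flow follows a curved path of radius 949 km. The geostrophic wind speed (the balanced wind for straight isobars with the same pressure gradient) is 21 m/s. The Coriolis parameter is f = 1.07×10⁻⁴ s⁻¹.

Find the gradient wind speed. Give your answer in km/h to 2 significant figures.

Around a high, pressure-gradient force acts outward with centrifugal, so Coriolis balances both:
fV = (1/ρ)|∂P/∂n| + V²/R  →  V² − fR·V + fR·V_g = 0
With fR = 1.07×10⁻⁴ × 949×10³ m = 102 m/s:
V = [fR − √((fR)² − 4 fR V_g)]/2 = [102 − √(102² − 4×102×21)]/2 = 29.7 m/s
Supergeostrophic (V > V_g = 21 m/s), as expected around a high.
Converting: 29.7 m/s × 3.6 = 110 km/h

110 km/h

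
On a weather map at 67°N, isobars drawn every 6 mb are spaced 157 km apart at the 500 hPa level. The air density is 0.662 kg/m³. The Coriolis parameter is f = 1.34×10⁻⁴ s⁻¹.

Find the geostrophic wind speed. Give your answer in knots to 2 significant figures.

84 knots

Pressure gradient: |∂P/∂n| = 600 Pa / 157000 m = 3.82×10⁻³ Pa/m
Geostrophic balance (pressure-gradient force = Coriolis force):
V_g = (1/(fρ)) |∂P/∂n| = 3.82×10⁻³ / (1.34×10⁻⁴ × 0.662) = 43.1 m/s
Converting: 43.1 m/s × 1.944 = 84 knots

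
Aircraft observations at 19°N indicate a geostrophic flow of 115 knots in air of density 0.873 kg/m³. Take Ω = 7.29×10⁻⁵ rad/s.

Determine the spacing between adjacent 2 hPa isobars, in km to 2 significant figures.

82 km

Coriolis parameter at 19°N:
f = 2Ω sin φ = 2 × 7.29×10⁻⁵ × sin 19° = 4.75×10⁻⁵ s⁻¹
Wind speed in SI: 115 knots = 59.2 m/s
Geostrophic balance rearranged: |∂P/∂n| = f ρ V_g
|∂P/∂n| = 4.75×10⁻⁵ × 0.873 × 59.2 = 2.45×10⁻³ Pa/m
Isobar spacing: Δn = ΔP/|∂P/∂n| = 200 Pa / 2.45×10⁻³ Pa/m = 81579 m ≈ 82 km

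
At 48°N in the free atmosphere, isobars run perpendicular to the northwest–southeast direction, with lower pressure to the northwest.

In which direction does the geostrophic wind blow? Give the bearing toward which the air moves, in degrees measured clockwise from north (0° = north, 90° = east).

045°

The pressure-gradient force points toward the northwest (bearing 315°).
Geostrophic balance: in the Northern Hemisphere the Coriolis force deflects motion to the right, so the geostrophic wind blows 90° to the right of the pressure-gradient force (low pressure on the left).
Rotating 315° by 90° clockwise gives 045° — the wind blows toward the northeast.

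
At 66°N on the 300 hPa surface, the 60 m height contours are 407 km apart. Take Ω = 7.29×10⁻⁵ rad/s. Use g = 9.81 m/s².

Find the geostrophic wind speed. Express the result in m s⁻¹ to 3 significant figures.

10.9 m s⁻¹

Coriolis parameter at 66°N:
f = 2Ω sin φ = 2 × 7.29×10⁻⁵ × sin 66° = 1.33×10⁻⁴ s⁻¹
Height gradient: |∂Z/∂n| = 60 m / 407000 m = 1.47×10⁻⁴
On a pressure surface, geostrophic balance gives V_g = (g/f)|∂Z/∂n|:
V_g = 9.81 × 1.47×10⁻⁴ / 1.33×10⁻⁴ = 10.9 m/s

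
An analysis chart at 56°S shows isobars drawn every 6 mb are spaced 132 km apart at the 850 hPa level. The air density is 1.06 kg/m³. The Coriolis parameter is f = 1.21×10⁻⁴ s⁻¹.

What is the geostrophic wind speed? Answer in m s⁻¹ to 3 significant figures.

35.4 m s⁻¹

Pressure gradient: |∂P/∂n| = 600 Pa / 132000 m = 4.55×10⁻³ Pa/m
Geostrophic balance (pressure-gradient force = Coriolis force):
V_g = (1/(fρ)) |∂P/∂n| = 4.55×10⁻³ / (1.21×10⁻⁴ × 1.06) = 35.4 m/s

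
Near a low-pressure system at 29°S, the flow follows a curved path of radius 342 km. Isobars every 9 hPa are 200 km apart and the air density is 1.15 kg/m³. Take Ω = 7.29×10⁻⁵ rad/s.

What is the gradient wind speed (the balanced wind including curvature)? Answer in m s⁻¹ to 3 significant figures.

26.4 m s⁻¹

Coriolis parameter at 29°S:
f = 2Ω sin φ = 2 × 7.29×10⁻⁵ × sin 29° = 7.07×10⁻⁵ s⁻¹
Pressure gradient: |∂P/∂n| = 900 Pa / 200000 m = 4.50×10⁻³ Pa/m
Geostrophic speed: V_g = |∂P/∂n|/(fρ) = 4.50×10⁻³/(7.07×10⁻⁵ × 1.15) = 55.4 m/s
Around a low, centrifugal force acts outward with Coriolis, so pressure-gradient force balances both:
(1/ρ)|∂P/∂n| = fV + V²/R  →  V² + fR·V − fR·V_g = 0
With fR = 7.07×10⁻⁵ × 342×10³ m = 24.2 m/s:
V = [−fR + √((fR)² + 4 fR V_g)]/2 = [−24.2 + √(24.2² + 4×24.2×55.4)]/2 = 26.4 m/s
Subgeostrophic (V < V_g = 55.4 m/s), as expected around a low.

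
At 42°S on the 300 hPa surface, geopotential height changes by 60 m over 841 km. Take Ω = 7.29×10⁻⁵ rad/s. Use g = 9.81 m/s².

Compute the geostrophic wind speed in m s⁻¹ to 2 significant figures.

7.2 m s⁻¹

Coriolis parameter at 42°S:
f = 2Ω sin φ = 2 × 7.29×10⁻⁵ × sin 42° = 9.76×10⁻⁵ s⁻¹
Height gradient: |∂Z/∂n| = 60 m / 841000 m = 7.13×10⁻⁵
On a pressure surface, geostrophic balance gives V_g = (g/f)|∂Z/∂n|:
V_g = 9.81 × 7.13×10⁻⁵ / 9.76×10⁻⁵ = 7.17 m/s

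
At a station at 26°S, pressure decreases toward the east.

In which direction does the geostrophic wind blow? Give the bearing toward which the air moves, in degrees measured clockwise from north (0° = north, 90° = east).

000°

The pressure-gradient force points toward the east (bearing 090°).
Geostrophic balance: in the Southern Hemisphere the Coriolis force deflects motion to the left, so the geostrophic wind blows 90° to the left of the pressure-gradient force (low pressure on the right).
Rotating 090° by 90° counterclockwise gives 000° — the wind blows toward the north.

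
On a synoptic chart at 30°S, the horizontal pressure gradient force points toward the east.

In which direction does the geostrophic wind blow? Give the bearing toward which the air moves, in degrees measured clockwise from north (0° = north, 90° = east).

000°

The pressure-gradient force points toward the east (bearing 090°).
Geostrophic balance: in the Southern Hemisphere the Coriolis force deflects motion to the left, so the geostrophic wind blows 90° to the left of the pressure-gradient force (low pressure on the right).
Rotating 090° by 90° counterclockwise gives 000° — the wind blows toward the north.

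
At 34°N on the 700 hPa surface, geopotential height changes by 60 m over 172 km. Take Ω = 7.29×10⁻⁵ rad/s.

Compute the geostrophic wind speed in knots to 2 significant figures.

Coriolis parameter at 34°N:
f = 2Ω sin φ = 2 × 7.29×10⁻⁵ × sin 34° = 8.15×10⁻⁵ s⁻¹
Height gradient: |∂Z/∂n| = 60 m / 172000 m = 3.49×10⁻⁴
On a pressure surface, geostrophic balance gives V_g = (g/f)|∂Z/∂n|:
V_g = 9.81 × 3.49×10⁻⁴ / 8.15×10⁻⁵ = 42.0 m/s
Converting: 42.0 m/s × 1.944 = 82 knots

82 knots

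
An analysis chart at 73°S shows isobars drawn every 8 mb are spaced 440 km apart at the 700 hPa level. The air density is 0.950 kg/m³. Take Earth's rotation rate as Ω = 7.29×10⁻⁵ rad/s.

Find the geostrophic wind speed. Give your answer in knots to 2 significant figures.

Coriolis parameter at 73°S:
f = 2Ω sin φ = 2 × 7.29×10⁻⁵ × sin 73° = 1.39×10⁻⁴ s⁻¹
Pressure gradient: |∂P/∂n| = 800 Pa / 440000 m = 1.82×10⁻³ Pa/m
Geostrophic balance (pressure-gradient force = Coriolis force):
V_g = (1/(fρ)) |∂P/∂n| = 1.82×10⁻³ / (1.39×10⁻⁴ × 0.950) = 13.7 m/s
Converting: 13.7 m/s × 1.944 = 27 knots

27 knots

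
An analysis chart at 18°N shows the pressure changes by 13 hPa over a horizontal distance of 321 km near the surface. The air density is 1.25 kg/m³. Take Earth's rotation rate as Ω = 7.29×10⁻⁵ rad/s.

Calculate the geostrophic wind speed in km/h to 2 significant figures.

260 km/h

Coriolis parameter at 18°N:
f = 2Ω sin φ = 2 × 7.29×10⁻⁵ × sin 18° = 4.51×10⁻⁵ s⁻¹
Pressure gradient: |∂P/∂n| = 1300 Pa / 321000 m = 4.05×10⁻³ Pa/m
Geostrophic balance (pressure-gradient force = Coriolis force):
V_g = (1/(fρ)) |∂P/∂n| = 4.05×10⁻³ / (4.51×10⁻⁵ × 1.25) = 71.9 m/s
Converting: 71.9 m/s × 3.6 = 260 km/h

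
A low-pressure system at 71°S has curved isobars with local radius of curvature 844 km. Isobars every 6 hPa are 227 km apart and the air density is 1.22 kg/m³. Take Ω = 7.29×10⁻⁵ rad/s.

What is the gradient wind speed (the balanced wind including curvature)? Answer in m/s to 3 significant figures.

14.0 m/s

Coriolis parameter at 71°S:
f = 2Ω sin φ = 2 × 7.29×10⁻⁵ × sin 71° = 1.38×10⁻⁴ s⁻¹
Pressure gradient: |∂P/∂n| = 600 Pa / 227000 m = 2.64×10⁻³ Pa/m
Geostrophic speed: V_g = |∂P/∂n|/(fρ) = 2.64×10⁻³/(1.38×10⁻⁴ × 1.22) = 15.7 m/s
Around a low, centrifugal force acts outward with Coriolis, so pressure-gradient force balances both:
(1/ρ)|∂P/∂n| = fV + V²/R  →  V² + fR·V − fR·V_g = 0
With fR = 1.38×10⁻⁴ × 844×10³ m = 116 m/s:
V = [−fR + √((fR)² + 4 fR V_g)]/2 = [−116 + √(116² + 4×116×15.7)]/2 = 14 m/s
Subgeostrophic (V < V_g = 15.7 m/s), as expected around a low.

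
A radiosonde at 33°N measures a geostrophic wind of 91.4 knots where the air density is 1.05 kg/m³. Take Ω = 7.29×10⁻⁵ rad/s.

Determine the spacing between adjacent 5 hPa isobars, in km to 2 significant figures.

Coriolis parameter at 33°N:
f = 2Ω sin φ = 2 × 7.29×10⁻⁵ × sin 33° = 7.94×10⁻⁵ s⁻¹
Wind speed in SI: 91.4 knots = 47.0 m/s
Geostrophic balance rearranged: |∂P/∂n| = f ρ V_g
|∂P/∂n| = 7.94×10⁻⁵ × 1.05 × 47.0 = 3.92×10⁻³ Pa/m
Isobar spacing: Δn = ΔP/|∂P/∂n| = 500 Pa / 3.92×10⁻³ Pa/m = 127535 m ≈ 130 km

130 km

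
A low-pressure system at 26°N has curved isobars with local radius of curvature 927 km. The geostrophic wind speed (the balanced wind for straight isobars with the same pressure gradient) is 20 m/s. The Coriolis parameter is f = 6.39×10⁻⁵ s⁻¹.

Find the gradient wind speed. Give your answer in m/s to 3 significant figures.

15.8 m/s

Around a low, centrifugal force acts outward with Coriolis, so pressure-gradient force balances both:
(1/ρ)|∂P/∂n| = fV + V²/R  →  V² + fR·V − fR·V_g = 0
With fR = 6.39×10⁻⁵ × 927×10³ m = 59.2 m/s:
V = [−fR + √((fR)² + 4 fR V_g)]/2 = [−59.2 + √(59.2² + 4×59.2×20)]/2 = 15.8 m/s
Subgeostrophic (V < V_g = 20 m/s), as expected around a low.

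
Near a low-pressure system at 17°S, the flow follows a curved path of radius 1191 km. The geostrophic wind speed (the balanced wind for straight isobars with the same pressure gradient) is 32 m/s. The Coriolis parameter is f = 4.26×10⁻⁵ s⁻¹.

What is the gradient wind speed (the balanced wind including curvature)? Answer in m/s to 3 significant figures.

Around a low, centrifugal force acts outward with Coriolis, so pressure-gradient force balances both:
(1/ρ)|∂P/∂n| = fV + V²/R  →  V² + fR·V − fR·V_g = 0
With fR = 4.26×10⁻⁵ × 1191×10³ m = 50.7 m/s:
V = [−fR + √((fR)² + 4 fR V_g)]/2 = [−50.7 + √(50.7² + 4×50.7×32)]/2 = 22.2 m/s
Subgeostrophic (V < V_g = 32 m/s), as expected around a low.

22.2 m/s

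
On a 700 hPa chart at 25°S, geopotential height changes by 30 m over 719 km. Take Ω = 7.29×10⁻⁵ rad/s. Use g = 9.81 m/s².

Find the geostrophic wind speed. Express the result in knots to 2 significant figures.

13 knots

Coriolis parameter at 25°S:
f = 2Ω sin φ = 2 × 7.29×10⁻⁵ × sin 25° = 6.16×10⁻⁵ s⁻¹
Height gradient: |∂Z/∂n| = 30 m / 719000 m = 4.17×10⁻⁵
On a pressure surface, geostrophic balance gives V_g = (g/f)|∂Z/∂n|:
V_g = 9.81 × 4.17×10⁻⁵ / 6.16×10⁻⁵ = 6.64 m/s
Converting: 6.64 m/s × 1.944 = 13 knots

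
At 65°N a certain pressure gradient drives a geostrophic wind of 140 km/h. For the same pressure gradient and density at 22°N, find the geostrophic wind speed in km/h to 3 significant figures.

339 km/h

With the same pressure gradient and density, V_g ∝ 1/f ∝ 1/sin φ.
V₂ = V₁ · sin φ₁ / sin φ₂ = 140 × sin 65° / sin 22°
V₂ = 140 × 0.9063/0.3746 = 339 km/h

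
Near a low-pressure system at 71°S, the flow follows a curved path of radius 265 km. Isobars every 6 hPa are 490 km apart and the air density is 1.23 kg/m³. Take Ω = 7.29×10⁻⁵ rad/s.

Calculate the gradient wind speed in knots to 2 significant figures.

12 knots

Coriolis parameter at 71°S:
f = 2Ω sin φ = 2 × 7.29×10⁻⁵ × sin 71° = 1.38×10⁻⁴ s⁻¹
Pressure gradient: |∂P/∂n| = 600 Pa / 490000 m = 1.22×10⁻³ Pa/m
Geostrophic speed: V_g = |∂P/∂n|/(fρ) = 1.22×10⁻³/(1.38×10⁻⁴ × 1.23) = 7.22 m/s
Around a low, centrifugal force acts outward with Coriolis, so pressure-gradient force balances both:
(1/ρ)|∂P/∂n| = fV + V²/R  →  V² + fR·V − fR·V_g = 0
With fR = 1.38×10⁻⁴ × 265×10³ m = 36.5 m/s:
V = [−fR + √((fR)² + 4 fR V_g)]/2 = [−36.5 + √(36.5² + 4×36.5×7.22)]/2 = 6.18 m/s
Subgeostrophic (V < V_g = 7.22 m/s), as expected around a low.
Converting: 6.18 m/s × 1.944 = 12 knots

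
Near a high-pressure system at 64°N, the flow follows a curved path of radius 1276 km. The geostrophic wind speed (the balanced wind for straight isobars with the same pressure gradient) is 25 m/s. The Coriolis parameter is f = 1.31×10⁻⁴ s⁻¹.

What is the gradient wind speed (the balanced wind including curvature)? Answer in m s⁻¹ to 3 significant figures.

30.6 m s⁻¹

Around a high, pressure-gradient force acts outward with centrifugal, so Coriolis balances both:
fV = (1/ρ)|∂P/∂n| + V²/R  →  V² − fR·V + fR·V_g = 0
With fR = 1.31×10⁻⁴ × 1276×10³ m = 167 m/s:
V = [fR − √((fR)² − 4 fR V_g)]/2 = [167 − √(167² − 4×167×25)]/2 = 30.6 m/s
Supergeostrophic (V > V_g = 25 m/s), as expected around a high.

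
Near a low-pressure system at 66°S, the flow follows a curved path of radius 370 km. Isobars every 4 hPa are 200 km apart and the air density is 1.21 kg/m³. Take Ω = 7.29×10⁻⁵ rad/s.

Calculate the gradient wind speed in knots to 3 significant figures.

Coriolis parameter at 66°S:
f = 2Ω sin φ = 2 × 7.29×10⁻⁵ × sin 66° = 1.33×10⁻⁴ s⁻¹
Pressure gradient: |∂P/∂n| = 400 Pa / 200000 m = 2.00×10⁻³ Pa/m
Geostrophic speed: V_g = |∂P/∂n|/(fρ) = 2.00×10⁻³/(1.33×10⁻⁴ × 1.21) = 12.4 m/s
Around a low, centrifugal force acts outward with Coriolis, so pressure-gradient force balances both:
(1/ρ)|∂P/∂n| = fV + V²/R  →  V² + fR·V − fR·V_g = 0
With fR = 1.33×10⁻⁴ × 370×10³ m = 49.3 m/s:
V = [−fR + √((fR)² + 4 fR V_g)]/2 = [−49.3 + √(49.3² + 4×49.3×12.4)]/2 = 10.3 m/s
Subgeostrophic (V < V_g = 12.4 m/s), as expected around a low.
Converting: 10.3 m/s × 1.944 = 20.0 knots

20.0 knots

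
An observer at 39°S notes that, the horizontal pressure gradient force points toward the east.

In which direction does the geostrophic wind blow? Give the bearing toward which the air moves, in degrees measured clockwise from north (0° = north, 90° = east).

000°

The pressure-gradient force points toward the east (bearing 090°).
Geostrophic balance: in the Southern Hemisphere the Coriolis force deflects motion to the left, so the geostrophic wind blows 90° to the left of the pressure-gradient force (low pressure on the right).
Rotating 090° by 90° counterclockwise gives 000° — the wind blows toward the north.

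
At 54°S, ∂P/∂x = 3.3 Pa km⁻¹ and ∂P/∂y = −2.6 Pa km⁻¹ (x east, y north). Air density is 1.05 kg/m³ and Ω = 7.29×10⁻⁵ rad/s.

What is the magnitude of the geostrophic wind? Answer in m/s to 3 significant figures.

Coriolis parameter at 54°S:
f = 2Ω sin φ = 2 × 7.29×10⁻⁵ × sin 54° = 1.18×10⁻⁴ s⁻¹
In the Southern Hemisphere f is negative: f = −1.18×10⁻⁴ s⁻¹.
Component geostrophic relations (x east, y north):
u_g = −(1/(fρ)) ∂P/∂y,  v_g = (1/(fρ)) ∂P/∂x
u_g = −(−2.6×10⁻³)/(−1.18×10⁻⁴ × 1.05) = −21.0 m/s;  v_g = (3.3×10⁻³)/(−1.18×10⁻⁴ × 1.05) = −26.6 m/s
|V_g| = √(u_g² + v_g²) = 33.9 m/s

33.9 m/s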